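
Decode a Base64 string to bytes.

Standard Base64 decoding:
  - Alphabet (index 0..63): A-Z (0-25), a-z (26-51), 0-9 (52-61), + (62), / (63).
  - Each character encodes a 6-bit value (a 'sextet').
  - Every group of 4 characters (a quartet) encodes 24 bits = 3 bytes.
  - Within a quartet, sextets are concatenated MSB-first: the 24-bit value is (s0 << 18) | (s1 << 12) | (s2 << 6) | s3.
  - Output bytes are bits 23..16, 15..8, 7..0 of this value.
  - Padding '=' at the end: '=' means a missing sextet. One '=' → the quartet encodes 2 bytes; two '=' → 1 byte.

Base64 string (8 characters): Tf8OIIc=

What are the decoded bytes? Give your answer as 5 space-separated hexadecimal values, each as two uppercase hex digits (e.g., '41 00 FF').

After char 0 ('T'=19): chars_in_quartet=1 acc=0x13 bytes_emitted=0
After char 1 ('f'=31): chars_in_quartet=2 acc=0x4DF bytes_emitted=0
After char 2 ('8'=60): chars_in_quartet=3 acc=0x137FC bytes_emitted=0
After char 3 ('O'=14): chars_in_quartet=4 acc=0x4DFF0E -> emit 4D FF 0E, reset; bytes_emitted=3
After char 4 ('I'=8): chars_in_quartet=1 acc=0x8 bytes_emitted=3
After char 5 ('I'=8): chars_in_quartet=2 acc=0x208 bytes_emitted=3
After char 6 ('c'=28): chars_in_quartet=3 acc=0x821C bytes_emitted=3
Padding '=': partial quartet acc=0x821C -> emit 20 87; bytes_emitted=5

Answer: 4D FF 0E 20 87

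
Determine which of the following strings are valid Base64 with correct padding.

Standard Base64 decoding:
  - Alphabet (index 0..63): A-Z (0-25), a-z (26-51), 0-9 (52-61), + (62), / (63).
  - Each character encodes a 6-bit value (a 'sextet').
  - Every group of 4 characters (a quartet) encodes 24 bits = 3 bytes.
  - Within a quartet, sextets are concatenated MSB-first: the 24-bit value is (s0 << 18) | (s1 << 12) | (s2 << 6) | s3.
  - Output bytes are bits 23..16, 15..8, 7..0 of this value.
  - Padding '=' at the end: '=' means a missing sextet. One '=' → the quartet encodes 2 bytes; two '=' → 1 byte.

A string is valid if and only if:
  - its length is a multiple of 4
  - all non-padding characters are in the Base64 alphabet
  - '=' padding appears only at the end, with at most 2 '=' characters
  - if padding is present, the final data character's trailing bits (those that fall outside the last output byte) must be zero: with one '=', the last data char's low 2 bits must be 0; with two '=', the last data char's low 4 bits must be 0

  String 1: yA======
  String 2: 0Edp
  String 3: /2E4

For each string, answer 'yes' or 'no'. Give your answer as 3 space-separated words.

Answer: no yes yes

Derivation:
String 1: 'yA======' → invalid (6 pad chars (max 2))
String 2: '0Edp' → valid
String 3: '/2E4' → valid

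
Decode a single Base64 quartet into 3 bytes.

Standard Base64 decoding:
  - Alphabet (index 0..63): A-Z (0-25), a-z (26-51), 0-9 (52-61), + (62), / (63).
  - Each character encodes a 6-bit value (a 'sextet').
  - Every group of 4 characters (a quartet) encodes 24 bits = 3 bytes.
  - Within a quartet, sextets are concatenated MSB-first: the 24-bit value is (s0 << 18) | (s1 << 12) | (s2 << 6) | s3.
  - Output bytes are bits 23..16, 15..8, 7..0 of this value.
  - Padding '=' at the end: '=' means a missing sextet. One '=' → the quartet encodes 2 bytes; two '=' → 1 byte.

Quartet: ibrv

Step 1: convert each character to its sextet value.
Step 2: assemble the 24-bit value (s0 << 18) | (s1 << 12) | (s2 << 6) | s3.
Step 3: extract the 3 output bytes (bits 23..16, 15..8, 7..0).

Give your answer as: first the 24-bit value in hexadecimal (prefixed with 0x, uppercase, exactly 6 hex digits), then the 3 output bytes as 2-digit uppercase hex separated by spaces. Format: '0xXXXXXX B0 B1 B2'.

Sextets: i=34, b=27, r=43, v=47
24-bit: (34<<18) | (27<<12) | (43<<6) | 47
      = 0x880000 | 0x01B000 | 0x000AC0 | 0x00002F
      = 0x89BAEF
Bytes: (v>>16)&0xFF=89, (v>>8)&0xFF=BA, v&0xFF=EF

Answer: 0x89BAEF 89 BA EF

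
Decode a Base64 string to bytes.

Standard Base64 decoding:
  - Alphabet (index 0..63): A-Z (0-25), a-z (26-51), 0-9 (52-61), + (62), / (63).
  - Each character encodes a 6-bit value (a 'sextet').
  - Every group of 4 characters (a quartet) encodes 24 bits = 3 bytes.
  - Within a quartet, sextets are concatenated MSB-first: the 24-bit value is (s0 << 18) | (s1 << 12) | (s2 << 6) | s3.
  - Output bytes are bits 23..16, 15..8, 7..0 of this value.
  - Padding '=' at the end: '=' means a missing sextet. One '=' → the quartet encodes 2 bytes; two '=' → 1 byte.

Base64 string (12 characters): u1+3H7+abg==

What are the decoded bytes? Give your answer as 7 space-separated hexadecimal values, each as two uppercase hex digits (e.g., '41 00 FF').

After char 0 ('u'=46): chars_in_quartet=1 acc=0x2E bytes_emitted=0
After char 1 ('1'=53): chars_in_quartet=2 acc=0xBB5 bytes_emitted=0
After char 2 ('+'=62): chars_in_quartet=3 acc=0x2ED7E bytes_emitted=0
After char 3 ('3'=55): chars_in_quartet=4 acc=0xBB5FB7 -> emit BB 5F B7, reset; bytes_emitted=3
After char 4 ('H'=7): chars_in_quartet=1 acc=0x7 bytes_emitted=3
After char 5 ('7'=59): chars_in_quartet=2 acc=0x1FB bytes_emitted=3
After char 6 ('+'=62): chars_in_quartet=3 acc=0x7EFE bytes_emitted=3
After char 7 ('a'=26): chars_in_quartet=4 acc=0x1FBF9A -> emit 1F BF 9A, reset; bytes_emitted=6
After char 8 ('b'=27): chars_in_quartet=1 acc=0x1B bytes_emitted=6
After char 9 ('g'=32): chars_in_quartet=2 acc=0x6E0 bytes_emitted=6
Padding '==': partial quartet acc=0x6E0 -> emit 6E; bytes_emitted=7

Answer: BB 5F B7 1F BF 9A 6E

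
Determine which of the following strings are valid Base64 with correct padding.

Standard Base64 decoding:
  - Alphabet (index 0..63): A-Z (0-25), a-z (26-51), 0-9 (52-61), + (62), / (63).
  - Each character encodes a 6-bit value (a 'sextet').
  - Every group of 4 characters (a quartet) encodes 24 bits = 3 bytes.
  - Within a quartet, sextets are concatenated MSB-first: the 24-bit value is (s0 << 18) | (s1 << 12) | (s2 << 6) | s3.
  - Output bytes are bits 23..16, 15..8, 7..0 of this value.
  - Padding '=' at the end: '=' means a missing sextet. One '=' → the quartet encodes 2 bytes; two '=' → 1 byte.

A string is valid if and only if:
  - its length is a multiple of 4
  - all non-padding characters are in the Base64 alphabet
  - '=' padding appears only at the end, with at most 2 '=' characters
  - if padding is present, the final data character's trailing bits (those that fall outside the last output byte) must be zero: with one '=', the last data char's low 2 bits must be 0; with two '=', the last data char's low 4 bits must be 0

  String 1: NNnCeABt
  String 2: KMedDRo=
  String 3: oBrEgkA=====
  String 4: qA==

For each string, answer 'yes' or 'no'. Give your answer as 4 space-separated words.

Answer: yes yes no yes

Derivation:
String 1: 'NNnCeABt' → valid
String 2: 'KMedDRo=' → valid
String 3: 'oBrEgkA=====' → invalid (5 pad chars (max 2))
String 4: 'qA==' → valid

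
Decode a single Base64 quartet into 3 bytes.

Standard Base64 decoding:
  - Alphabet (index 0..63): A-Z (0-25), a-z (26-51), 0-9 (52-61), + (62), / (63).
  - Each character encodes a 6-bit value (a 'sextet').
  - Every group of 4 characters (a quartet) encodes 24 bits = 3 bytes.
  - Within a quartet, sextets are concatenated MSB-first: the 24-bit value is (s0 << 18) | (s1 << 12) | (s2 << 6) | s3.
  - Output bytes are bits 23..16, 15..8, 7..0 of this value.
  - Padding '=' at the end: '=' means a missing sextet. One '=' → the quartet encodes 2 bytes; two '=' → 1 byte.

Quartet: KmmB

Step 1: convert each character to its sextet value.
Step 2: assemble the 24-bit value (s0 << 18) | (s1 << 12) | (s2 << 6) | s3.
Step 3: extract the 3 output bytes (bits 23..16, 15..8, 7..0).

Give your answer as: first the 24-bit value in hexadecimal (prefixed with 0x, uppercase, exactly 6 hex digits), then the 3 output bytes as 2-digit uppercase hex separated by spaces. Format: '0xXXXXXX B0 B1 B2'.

Answer: 0x2A6981 2A 69 81

Derivation:
Sextets: K=10, m=38, m=38, B=1
24-bit: (10<<18) | (38<<12) | (38<<6) | 1
      = 0x280000 | 0x026000 | 0x000980 | 0x000001
      = 0x2A6981
Bytes: (v>>16)&0xFF=2A, (v>>8)&0xFF=69, v&0xFF=81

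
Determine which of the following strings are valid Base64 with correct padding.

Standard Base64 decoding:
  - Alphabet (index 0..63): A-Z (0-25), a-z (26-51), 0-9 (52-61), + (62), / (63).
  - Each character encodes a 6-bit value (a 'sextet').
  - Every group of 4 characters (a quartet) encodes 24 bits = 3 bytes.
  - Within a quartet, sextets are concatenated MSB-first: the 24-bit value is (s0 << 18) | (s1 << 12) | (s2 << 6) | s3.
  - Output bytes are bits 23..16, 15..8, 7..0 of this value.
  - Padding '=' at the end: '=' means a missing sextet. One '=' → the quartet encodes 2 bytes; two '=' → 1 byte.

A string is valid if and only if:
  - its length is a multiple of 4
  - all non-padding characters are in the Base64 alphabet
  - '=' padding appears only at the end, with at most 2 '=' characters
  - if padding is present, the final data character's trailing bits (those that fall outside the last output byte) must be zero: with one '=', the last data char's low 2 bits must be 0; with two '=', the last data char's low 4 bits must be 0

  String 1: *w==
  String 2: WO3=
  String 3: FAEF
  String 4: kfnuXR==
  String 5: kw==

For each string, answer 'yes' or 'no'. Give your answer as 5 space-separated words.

Answer: no no yes no yes

Derivation:
String 1: '*w==' → invalid (bad char(s): ['*'])
String 2: 'WO3=' → invalid (bad trailing bits)
String 3: 'FAEF' → valid
String 4: 'kfnuXR==' → invalid (bad trailing bits)
String 5: 'kw==' → valid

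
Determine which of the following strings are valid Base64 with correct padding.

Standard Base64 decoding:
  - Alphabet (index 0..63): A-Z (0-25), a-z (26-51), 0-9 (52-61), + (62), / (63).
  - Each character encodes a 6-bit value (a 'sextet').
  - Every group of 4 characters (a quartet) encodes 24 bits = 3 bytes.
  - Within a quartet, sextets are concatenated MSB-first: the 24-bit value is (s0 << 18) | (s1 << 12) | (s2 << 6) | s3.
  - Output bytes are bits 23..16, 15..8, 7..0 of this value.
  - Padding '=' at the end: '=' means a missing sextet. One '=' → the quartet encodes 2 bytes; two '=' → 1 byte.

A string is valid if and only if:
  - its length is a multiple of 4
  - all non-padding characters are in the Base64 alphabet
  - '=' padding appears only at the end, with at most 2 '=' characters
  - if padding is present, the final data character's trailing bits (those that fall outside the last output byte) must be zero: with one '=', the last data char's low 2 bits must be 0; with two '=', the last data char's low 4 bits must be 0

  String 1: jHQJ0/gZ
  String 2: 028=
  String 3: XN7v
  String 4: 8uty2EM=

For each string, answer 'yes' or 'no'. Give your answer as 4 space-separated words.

String 1: 'jHQJ0/gZ' → valid
String 2: '028=' → valid
String 3: 'XN7v' → valid
String 4: '8uty2EM=' → valid

Answer: yes yes yes yes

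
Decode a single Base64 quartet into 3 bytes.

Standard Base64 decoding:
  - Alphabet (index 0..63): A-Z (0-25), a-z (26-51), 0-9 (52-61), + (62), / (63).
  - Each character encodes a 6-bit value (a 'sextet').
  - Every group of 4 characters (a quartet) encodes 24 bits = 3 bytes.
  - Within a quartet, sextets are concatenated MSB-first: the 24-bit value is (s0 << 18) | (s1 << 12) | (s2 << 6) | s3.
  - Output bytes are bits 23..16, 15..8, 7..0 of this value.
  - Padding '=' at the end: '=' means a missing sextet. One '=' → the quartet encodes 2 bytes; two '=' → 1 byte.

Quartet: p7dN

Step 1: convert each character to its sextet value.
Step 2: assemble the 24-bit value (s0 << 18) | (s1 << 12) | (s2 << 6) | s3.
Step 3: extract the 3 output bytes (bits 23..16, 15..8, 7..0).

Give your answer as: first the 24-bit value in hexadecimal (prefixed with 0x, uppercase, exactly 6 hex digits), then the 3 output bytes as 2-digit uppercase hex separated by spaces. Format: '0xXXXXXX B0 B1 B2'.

Sextets: p=41, 7=59, d=29, N=13
24-bit: (41<<18) | (59<<12) | (29<<6) | 13
      = 0xA40000 | 0x03B000 | 0x000740 | 0x00000D
      = 0xA7B74D
Bytes: (v>>16)&0xFF=A7, (v>>8)&0xFF=B7, v&0xFF=4D

Answer: 0xA7B74D A7 B7 4D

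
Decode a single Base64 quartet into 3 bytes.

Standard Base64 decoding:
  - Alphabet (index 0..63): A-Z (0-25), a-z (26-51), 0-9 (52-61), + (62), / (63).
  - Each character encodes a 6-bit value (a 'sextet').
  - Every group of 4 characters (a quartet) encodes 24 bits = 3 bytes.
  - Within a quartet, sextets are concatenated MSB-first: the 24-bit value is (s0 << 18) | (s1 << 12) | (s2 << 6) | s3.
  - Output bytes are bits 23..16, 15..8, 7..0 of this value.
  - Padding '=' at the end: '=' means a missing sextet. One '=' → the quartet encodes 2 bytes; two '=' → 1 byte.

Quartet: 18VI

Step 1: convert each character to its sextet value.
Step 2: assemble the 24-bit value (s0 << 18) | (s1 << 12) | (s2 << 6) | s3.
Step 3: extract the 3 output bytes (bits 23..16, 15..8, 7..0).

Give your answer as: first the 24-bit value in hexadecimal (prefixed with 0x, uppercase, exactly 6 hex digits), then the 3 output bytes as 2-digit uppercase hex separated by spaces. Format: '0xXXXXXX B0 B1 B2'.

Sextets: 1=53, 8=60, V=21, I=8
24-bit: (53<<18) | (60<<12) | (21<<6) | 8
      = 0xD40000 | 0x03C000 | 0x000540 | 0x000008
      = 0xD7C548
Bytes: (v>>16)&0xFF=D7, (v>>8)&0xFF=C5, v&0xFF=48

Answer: 0xD7C548 D7 C5 48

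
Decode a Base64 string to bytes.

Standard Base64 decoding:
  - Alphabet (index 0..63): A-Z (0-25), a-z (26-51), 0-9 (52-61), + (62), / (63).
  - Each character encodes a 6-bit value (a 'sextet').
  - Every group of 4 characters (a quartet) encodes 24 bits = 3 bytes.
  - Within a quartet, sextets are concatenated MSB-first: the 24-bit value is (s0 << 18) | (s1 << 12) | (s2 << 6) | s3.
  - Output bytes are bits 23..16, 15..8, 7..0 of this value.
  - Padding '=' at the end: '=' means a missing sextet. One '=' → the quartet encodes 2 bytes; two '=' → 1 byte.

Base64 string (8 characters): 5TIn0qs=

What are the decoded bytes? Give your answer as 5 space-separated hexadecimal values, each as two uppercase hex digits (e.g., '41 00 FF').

Answer: E5 32 27 D2 AB

Derivation:
After char 0 ('5'=57): chars_in_quartet=1 acc=0x39 bytes_emitted=0
After char 1 ('T'=19): chars_in_quartet=2 acc=0xE53 bytes_emitted=0
After char 2 ('I'=8): chars_in_quartet=3 acc=0x394C8 bytes_emitted=0
After char 3 ('n'=39): chars_in_quartet=4 acc=0xE53227 -> emit E5 32 27, reset; bytes_emitted=3
After char 4 ('0'=52): chars_in_quartet=1 acc=0x34 bytes_emitted=3
After char 5 ('q'=42): chars_in_quartet=2 acc=0xD2A bytes_emitted=3
After char 6 ('s'=44): chars_in_quartet=3 acc=0x34AAC bytes_emitted=3
Padding '=': partial quartet acc=0x34AAC -> emit D2 AB; bytes_emitted=5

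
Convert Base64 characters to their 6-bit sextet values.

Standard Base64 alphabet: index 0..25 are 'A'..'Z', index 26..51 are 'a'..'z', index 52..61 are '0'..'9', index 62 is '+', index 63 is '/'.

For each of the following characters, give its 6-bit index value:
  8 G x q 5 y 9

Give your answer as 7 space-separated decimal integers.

Answer: 60 6 49 42 57 50 61

Derivation:
'8': 0..9 range, 52 + ord('8') − ord('0') = 60
'G': A..Z range, ord('G') − ord('A') = 6
'x': a..z range, 26 + ord('x') − ord('a') = 49
'q': a..z range, 26 + ord('q') − ord('a') = 42
'5': 0..9 range, 52 + ord('5') − ord('0') = 57
'y': a..z range, 26 + ord('y') − ord('a') = 50
'9': 0..9 range, 52 + ord('9') − ord('0') = 61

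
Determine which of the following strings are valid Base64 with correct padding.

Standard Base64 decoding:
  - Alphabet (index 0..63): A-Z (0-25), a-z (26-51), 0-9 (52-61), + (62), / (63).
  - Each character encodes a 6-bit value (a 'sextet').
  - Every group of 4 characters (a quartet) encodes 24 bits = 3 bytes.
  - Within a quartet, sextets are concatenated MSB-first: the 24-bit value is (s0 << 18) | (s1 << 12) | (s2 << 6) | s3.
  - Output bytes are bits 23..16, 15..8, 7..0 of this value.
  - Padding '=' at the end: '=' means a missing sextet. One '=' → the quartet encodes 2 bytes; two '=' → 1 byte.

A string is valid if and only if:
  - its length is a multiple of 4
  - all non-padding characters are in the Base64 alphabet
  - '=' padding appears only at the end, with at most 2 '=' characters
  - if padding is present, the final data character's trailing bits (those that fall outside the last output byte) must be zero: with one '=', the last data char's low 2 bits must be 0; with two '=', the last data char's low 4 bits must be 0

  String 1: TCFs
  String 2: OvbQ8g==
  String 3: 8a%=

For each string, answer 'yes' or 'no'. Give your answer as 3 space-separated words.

Answer: yes yes no

Derivation:
String 1: 'TCFs' → valid
String 2: 'OvbQ8g==' → valid
String 3: '8a%=' → invalid (bad char(s): ['%'])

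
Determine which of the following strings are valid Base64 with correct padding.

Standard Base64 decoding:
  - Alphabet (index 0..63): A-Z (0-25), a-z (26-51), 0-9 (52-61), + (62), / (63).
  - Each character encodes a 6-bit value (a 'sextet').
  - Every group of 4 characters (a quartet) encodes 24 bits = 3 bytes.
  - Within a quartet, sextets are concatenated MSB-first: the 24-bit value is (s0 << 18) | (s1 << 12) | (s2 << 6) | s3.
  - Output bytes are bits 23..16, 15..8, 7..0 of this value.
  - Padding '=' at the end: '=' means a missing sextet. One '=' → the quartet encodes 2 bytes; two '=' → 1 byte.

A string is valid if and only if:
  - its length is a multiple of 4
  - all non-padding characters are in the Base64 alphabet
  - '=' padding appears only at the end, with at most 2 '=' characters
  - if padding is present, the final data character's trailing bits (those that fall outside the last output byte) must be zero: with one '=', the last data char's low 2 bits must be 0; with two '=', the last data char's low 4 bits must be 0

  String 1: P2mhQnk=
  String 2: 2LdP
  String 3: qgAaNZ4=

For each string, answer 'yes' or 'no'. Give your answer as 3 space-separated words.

Answer: yes yes yes

Derivation:
String 1: 'P2mhQnk=' → valid
String 2: '2LdP' → valid
String 3: 'qgAaNZ4=' → valid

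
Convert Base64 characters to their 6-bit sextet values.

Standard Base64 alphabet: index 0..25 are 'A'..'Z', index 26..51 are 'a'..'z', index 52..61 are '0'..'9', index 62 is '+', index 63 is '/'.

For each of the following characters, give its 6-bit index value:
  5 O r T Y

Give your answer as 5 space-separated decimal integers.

Answer: 57 14 43 19 24

Derivation:
'5': 0..9 range, 52 + ord('5') − ord('0') = 57
'O': A..Z range, ord('O') − ord('A') = 14
'r': a..z range, 26 + ord('r') − ord('a') = 43
'T': A..Z range, ord('T') − ord('A') = 19
'Y': A..Z range, ord('Y') − ord('A') = 24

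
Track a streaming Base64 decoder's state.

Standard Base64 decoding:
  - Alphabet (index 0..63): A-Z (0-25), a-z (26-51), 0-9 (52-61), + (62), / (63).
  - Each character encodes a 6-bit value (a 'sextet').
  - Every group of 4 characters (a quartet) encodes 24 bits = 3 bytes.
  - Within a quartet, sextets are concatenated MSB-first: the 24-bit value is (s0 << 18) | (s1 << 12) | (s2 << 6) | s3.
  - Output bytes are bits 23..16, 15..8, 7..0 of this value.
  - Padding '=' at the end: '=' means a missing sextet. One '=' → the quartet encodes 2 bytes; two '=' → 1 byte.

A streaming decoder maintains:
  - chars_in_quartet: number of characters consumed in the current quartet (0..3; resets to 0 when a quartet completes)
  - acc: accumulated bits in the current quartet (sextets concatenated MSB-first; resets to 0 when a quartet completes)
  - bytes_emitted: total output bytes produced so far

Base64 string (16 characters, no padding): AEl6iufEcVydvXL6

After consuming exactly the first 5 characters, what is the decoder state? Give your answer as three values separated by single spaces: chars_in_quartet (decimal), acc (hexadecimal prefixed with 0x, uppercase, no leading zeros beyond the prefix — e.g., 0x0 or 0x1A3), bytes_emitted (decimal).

After char 0 ('A'=0): chars_in_quartet=1 acc=0x0 bytes_emitted=0
After char 1 ('E'=4): chars_in_quartet=2 acc=0x4 bytes_emitted=0
After char 2 ('l'=37): chars_in_quartet=3 acc=0x125 bytes_emitted=0
After char 3 ('6'=58): chars_in_quartet=4 acc=0x497A -> emit 00 49 7A, reset; bytes_emitted=3
After char 4 ('i'=34): chars_in_quartet=1 acc=0x22 bytes_emitted=3

Answer: 1 0x22 3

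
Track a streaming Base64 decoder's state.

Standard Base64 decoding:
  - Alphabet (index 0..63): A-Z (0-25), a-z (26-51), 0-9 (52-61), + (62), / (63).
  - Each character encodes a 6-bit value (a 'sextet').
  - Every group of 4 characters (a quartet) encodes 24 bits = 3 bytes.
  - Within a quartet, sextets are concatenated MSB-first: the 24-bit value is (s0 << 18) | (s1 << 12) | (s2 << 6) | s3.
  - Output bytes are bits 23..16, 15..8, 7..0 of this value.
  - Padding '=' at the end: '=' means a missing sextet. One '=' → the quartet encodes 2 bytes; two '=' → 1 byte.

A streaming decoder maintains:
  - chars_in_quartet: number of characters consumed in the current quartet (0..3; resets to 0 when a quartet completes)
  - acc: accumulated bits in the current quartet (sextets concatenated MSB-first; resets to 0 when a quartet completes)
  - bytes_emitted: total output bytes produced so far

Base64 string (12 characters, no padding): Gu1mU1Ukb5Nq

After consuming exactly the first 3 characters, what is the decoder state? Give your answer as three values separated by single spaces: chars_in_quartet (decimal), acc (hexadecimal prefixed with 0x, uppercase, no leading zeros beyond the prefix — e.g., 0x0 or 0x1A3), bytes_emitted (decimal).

Answer: 3 0x6BB5 0

Derivation:
After char 0 ('G'=6): chars_in_quartet=1 acc=0x6 bytes_emitted=0
After char 1 ('u'=46): chars_in_quartet=2 acc=0x1AE bytes_emitted=0
After char 2 ('1'=53): chars_in_quartet=3 acc=0x6BB5 bytes_emitted=0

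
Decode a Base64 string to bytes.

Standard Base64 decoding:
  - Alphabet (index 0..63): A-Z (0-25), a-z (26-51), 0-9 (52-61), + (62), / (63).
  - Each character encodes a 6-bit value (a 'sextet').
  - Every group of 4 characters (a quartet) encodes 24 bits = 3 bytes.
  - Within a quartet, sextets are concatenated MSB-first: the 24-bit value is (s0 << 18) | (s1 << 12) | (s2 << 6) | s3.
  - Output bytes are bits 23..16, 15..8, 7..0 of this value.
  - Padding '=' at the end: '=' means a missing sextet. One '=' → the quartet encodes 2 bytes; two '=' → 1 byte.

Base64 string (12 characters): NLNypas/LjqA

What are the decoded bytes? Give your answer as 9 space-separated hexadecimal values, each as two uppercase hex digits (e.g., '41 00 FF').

After char 0 ('N'=13): chars_in_quartet=1 acc=0xD bytes_emitted=0
After char 1 ('L'=11): chars_in_quartet=2 acc=0x34B bytes_emitted=0
After char 2 ('N'=13): chars_in_quartet=3 acc=0xD2CD bytes_emitted=0
After char 3 ('y'=50): chars_in_quartet=4 acc=0x34B372 -> emit 34 B3 72, reset; bytes_emitted=3
After char 4 ('p'=41): chars_in_quartet=1 acc=0x29 bytes_emitted=3
After char 5 ('a'=26): chars_in_quartet=2 acc=0xA5A bytes_emitted=3
After char 6 ('s'=44): chars_in_quartet=3 acc=0x296AC bytes_emitted=3
After char 7 ('/'=63): chars_in_quartet=4 acc=0xA5AB3F -> emit A5 AB 3F, reset; bytes_emitted=6
After char 8 ('L'=11): chars_in_quartet=1 acc=0xB bytes_emitted=6
After char 9 ('j'=35): chars_in_quartet=2 acc=0x2E3 bytes_emitted=6
After char 10 ('q'=42): chars_in_quartet=3 acc=0xB8EA bytes_emitted=6
After char 11 ('A'=0): chars_in_quartet=4 acc=0x2E3A80 -> emit 2E 3A 80, reset; bytes_emitted=9

Answer: 34 B3 72 A5 AB 3F 2E 3A 80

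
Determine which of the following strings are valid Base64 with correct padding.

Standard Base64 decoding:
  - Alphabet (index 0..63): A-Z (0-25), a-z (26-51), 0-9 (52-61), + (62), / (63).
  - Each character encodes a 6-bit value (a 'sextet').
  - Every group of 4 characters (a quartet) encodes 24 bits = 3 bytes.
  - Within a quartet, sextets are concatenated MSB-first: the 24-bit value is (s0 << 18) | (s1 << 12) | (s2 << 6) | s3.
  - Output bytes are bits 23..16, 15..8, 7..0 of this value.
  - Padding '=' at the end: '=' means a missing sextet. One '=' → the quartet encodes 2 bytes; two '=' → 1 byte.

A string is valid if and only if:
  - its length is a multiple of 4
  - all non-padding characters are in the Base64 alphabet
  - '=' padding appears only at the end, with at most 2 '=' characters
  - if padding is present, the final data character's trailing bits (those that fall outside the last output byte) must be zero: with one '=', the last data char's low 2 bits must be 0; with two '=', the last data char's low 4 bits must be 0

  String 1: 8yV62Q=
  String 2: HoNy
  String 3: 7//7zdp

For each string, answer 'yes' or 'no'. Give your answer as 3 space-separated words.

Answer: no yes no

Derivation:
String 1: '8yV62Q=' → invalid (len=7 not mult of 4)
String 2: 'HoNy' → valid
String 3: '7//7zdp' → invalid (len=7 not mult of 4)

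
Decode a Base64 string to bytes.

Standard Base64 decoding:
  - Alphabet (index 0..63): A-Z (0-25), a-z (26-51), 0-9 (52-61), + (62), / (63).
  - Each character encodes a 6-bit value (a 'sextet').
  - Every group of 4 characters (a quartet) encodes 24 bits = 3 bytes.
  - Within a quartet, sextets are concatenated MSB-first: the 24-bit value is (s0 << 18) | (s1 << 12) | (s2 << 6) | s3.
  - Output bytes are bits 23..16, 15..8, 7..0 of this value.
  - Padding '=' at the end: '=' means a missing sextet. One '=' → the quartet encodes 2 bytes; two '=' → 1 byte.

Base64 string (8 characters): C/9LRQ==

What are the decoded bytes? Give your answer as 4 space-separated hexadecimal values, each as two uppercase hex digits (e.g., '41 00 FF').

Answer: 0B FF 4B 45

Derivation:
After char 0 ('C'=2): chars_in_quartet=1 acc=0x2 bytes_emitted=0
After char 1 ('/'=63): chars_in_quartet=2 acc=0xBF bytes_emitted=0
After char 2 ('9'=61): chars_in_quartet=3 acc=0x2FFD bytes_emitted=0
After char 3 ('L'=11): chars_in_quartet=4 acc=0xBFF4B -> emit 0B FF 4B, reset; bytes_emitted=3
After char 4 ('R'=17): chars_in_quartet=1 acc=0x11 bytes_emitted=3
After char 5 ('Q'=16): chars_in_quartet=2 acc=0x450 bytes_emitted=3
Padding '==': partial quartet acc=0x450 -> emit 45; bytes_emitted=4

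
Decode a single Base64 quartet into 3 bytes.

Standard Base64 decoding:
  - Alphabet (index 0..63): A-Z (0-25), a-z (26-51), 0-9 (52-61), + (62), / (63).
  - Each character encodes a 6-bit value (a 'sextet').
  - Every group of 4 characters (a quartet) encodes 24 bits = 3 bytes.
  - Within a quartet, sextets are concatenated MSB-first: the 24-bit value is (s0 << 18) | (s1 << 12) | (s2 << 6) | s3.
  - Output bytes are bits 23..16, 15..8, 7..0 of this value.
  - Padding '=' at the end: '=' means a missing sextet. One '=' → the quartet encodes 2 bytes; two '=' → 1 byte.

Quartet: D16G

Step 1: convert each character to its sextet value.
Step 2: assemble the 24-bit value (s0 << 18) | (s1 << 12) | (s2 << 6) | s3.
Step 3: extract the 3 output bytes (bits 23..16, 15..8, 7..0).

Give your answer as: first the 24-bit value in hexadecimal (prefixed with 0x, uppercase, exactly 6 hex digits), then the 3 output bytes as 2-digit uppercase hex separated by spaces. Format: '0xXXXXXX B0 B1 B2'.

Answer: 0x0F5E86 0F 5E 86

Derivation:
Sextets: D=3, 1=53, 6=58, G=6
24-bit: (3<<18) | (53<<12) | (58<<6) | 6
      = 0x0C0000 | 0x035000 | 0x000E80 | 0x000006
      = 0x0F5E86
Bytes: (v>>16)&0xFF=0F, (v>>8)&0xFF=5E, v&0xFF=86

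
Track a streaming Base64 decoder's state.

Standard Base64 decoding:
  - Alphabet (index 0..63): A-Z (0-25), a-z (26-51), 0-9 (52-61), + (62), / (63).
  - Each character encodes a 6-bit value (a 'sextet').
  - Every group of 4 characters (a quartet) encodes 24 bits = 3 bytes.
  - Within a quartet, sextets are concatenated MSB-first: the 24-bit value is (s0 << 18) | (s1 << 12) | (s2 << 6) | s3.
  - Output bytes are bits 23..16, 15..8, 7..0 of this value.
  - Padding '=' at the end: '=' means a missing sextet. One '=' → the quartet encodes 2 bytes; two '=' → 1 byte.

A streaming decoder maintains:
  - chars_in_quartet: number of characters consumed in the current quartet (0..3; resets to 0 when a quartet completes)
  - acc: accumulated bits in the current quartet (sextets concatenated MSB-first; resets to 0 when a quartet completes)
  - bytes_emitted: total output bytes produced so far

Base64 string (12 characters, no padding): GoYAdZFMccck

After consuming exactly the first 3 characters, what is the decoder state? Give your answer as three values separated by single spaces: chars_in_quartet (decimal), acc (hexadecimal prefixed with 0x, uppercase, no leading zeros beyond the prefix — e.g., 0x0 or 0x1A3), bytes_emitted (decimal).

Answer: 3 0x6A18 0

Derivation:
After char 0 ('G'=6): chars_in_quartet=1 acc=0x6 bytes_emitted=0
After char 1 ('o'=40): chars_in_quartet=2 acc=0x1A8 bytes_emitted=0
After char 2 ('Y'=24): chars_in_quartet=3 acc=0x6A18 bytes_emitted=0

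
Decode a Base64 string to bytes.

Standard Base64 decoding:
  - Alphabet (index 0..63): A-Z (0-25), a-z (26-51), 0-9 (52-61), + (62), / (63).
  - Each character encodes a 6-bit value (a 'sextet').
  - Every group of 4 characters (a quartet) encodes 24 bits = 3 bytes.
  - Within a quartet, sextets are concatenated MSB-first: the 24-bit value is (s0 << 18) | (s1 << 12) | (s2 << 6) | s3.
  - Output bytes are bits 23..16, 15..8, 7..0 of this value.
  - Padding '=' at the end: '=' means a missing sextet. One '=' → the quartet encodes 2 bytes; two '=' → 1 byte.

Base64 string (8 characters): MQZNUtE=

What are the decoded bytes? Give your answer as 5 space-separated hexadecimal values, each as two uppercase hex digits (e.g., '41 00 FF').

Answer: 31 06 4D 52 D1

Derivation:
After char 0 ('M'=12): chars_in_quartet=1 acc=0xC bytes_emitted=0
After char 1 ('Q'=16): chars_in_quartet=2 acc=0x310 bytes_emitted=0
After char 2 ('Z'=25): chars_in_quartet=3 acc=0xC419 bytes_emitted=0
After char 3 ('N'=13): chars_in_quartet=4 acc=0x31064D -> emit 31 06 4D, reset; bytes_emitted=3
After char 4 ('U'=20): chars_in_quartet=1 acc=0x14 bytes_emitted=3
After char 5 ('t'=45): chars_in_quartet=2 acc=0x52D bytes_emitted=3
After char 6 ('E'=4): chars_in_quartet=3 acc=0x14B44 bytes_emitted=3
Padding '=': partial quartet acc=0x14B44 -> emit 52 D1; bytes_emitted=5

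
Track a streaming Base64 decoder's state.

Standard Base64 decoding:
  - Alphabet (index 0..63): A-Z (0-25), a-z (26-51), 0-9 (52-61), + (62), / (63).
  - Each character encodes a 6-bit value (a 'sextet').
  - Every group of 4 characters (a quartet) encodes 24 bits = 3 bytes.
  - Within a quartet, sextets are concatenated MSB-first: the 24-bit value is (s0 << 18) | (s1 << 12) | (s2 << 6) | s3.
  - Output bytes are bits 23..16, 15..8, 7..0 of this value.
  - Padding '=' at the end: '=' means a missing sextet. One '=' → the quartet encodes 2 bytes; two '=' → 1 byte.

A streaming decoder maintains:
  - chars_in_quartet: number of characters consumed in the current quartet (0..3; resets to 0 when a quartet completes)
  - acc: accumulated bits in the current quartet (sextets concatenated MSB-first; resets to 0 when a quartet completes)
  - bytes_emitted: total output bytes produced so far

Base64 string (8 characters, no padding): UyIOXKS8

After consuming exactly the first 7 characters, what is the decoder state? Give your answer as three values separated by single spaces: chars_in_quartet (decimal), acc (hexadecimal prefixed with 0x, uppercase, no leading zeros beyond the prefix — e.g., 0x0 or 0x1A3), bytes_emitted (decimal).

After char 0 ('U'=20): chars_in_quartet=1 acc=0x14 bytes_emitted=0
After char 1 ('y'=50): chars_in_quartet=2 acc=0x532 bytes_emitted=0
After char 2 ('I'=8): chars_in_quartet=3 acc=0x14C88 bytes_emitted=0
After char 3 ('O'=14): chars_in_quartet=4 acc=0x53220E -> emit 53 22 0E, reset; bytes_emitted=3
After char 4 ('X'=23): chars_in_quartet=1 acc=0x17 bytes_emitted=3
After char 5 ('K'=10): chars_in_quartet=2 acc=0x5CA bytes_emitted=3
After char 6 ('S'=18): chars_in_quartet=3 acc=0x17292 bytes_emitted=3

Answer: 3 0x17292 3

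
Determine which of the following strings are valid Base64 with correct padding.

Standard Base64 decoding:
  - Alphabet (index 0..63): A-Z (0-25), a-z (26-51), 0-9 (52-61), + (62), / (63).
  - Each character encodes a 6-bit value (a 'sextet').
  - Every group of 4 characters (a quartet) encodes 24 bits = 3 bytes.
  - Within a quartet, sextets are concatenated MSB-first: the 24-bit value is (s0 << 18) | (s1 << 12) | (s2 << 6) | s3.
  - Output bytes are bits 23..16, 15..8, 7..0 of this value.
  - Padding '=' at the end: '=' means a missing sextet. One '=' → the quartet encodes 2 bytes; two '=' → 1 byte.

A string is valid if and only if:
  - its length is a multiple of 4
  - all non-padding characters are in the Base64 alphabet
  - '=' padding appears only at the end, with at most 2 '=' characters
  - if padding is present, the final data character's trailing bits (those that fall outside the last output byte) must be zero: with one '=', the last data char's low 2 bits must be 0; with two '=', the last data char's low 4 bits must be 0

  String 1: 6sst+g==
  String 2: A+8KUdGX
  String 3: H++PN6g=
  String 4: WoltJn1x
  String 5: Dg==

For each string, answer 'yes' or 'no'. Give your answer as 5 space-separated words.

String 1: '6sst+g==' → valid
String 2: 'A+8KUdGX' → valid
String 3: 'H++PN6g=' → valid
String 4: 'WoltJn1x' → valid
String 5: 'Dg==' → valid

Answer: yes yes yes yes yes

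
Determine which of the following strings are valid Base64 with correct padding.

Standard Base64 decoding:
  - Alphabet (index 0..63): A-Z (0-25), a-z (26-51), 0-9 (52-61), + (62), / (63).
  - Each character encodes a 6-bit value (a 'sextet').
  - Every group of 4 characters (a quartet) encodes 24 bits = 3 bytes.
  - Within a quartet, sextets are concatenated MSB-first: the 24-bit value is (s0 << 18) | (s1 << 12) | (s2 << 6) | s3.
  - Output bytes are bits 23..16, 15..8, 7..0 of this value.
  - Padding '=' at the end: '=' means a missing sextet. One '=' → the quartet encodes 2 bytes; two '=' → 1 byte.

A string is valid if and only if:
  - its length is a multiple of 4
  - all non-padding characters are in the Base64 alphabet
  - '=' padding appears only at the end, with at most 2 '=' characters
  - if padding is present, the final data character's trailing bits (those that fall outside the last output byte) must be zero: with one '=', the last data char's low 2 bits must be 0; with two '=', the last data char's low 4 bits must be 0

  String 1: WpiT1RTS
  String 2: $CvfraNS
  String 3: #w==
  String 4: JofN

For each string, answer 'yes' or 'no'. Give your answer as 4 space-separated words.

String 1: 'WpiT1RTS' → valid
String 2: '$CvfraNS' → invalid (bad char(s): ['$'])
String 3: '#w==' → invalid (bad char(s): ['#'])
String 4: 'JofN' → valid

Answer: yes no no yes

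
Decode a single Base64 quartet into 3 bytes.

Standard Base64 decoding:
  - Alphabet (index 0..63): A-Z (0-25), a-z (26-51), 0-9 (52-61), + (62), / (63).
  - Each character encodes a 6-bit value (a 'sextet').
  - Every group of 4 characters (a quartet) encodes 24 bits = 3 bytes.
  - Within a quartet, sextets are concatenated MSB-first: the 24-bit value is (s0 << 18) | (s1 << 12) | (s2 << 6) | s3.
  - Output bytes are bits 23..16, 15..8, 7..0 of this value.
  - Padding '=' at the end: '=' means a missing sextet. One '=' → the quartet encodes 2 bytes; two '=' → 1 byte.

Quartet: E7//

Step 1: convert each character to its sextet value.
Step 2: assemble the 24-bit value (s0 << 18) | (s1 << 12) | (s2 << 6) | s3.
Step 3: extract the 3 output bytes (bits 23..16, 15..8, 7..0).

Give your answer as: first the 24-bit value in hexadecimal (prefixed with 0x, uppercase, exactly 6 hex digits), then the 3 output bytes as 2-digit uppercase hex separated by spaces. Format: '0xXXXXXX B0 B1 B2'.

Answer: 0x13BFFF 13 BF FF

Derivation:
Sextets: E=4, 7=59, /=63, /=63
24-bit: (4<<18) | (59<<12) | (63<<6) | 63
      = 0x100000 | 0x03B000 | 0x000FC0 | 0x00003F
      = 0x13BFFF
Bytes: (v>>16)&0xFF=13, (v>>8)&0xFF=BF, v&0xFF=FF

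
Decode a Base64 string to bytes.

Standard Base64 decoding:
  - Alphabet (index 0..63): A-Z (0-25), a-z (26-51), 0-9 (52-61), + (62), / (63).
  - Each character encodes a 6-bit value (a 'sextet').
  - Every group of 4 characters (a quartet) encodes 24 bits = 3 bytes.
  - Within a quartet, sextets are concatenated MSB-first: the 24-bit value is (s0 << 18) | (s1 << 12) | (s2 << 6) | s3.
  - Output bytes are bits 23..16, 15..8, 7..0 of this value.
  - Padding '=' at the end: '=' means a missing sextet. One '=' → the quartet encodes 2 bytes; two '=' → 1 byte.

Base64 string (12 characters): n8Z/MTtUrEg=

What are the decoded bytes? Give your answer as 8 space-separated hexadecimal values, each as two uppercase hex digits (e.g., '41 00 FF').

After char 0 ('n'=39): chars_in_quartet=1 acc=0x27 bytes_emitted=0
After char 1 ('8'=60): chars_in_quartet=2 acc=0x9FC bytes_emitted=0
After char 2 ('Z'=25): chars_in_quartet=3 acc=0x27F19 bytes_emitted=0
After char 3 ('/'=63): chars_in_quartet=4 acc=0x9FC67F -> emit 9F C6 7F, reset; bytes_emitted=3
After char 4 ('M'=12): chars_in_quartet=1 acc=0xC bytes_emitted=3
After char 5 ('T'=19): chars_in_quartet=2 acc=0x313 bytes_emitted=3
After char 6 ('t'=45): chars_in_quartet=3 acc=0xC4ED bytes_emitted=3
After char 7 ('U'=20): chars_in_quartet=4 acc=0x313B54 -> emit 31 3B 54, reset; bytes_emitted=6
After char 8 ('r'=43): chars_in_quartet=1 acc=0x2B bytes_emitted=6
After char 9 ('E'=4): chars_in_quartet=2 acc=0xAC4 bytes_emitted=6
After char 10 ('g'=32): chars_in_quartet=3 acc=0x2B120 bytes_emitted=6
Padding '=': partial quartet acc=0x2B120 -> emit AC 48; bytes_emitted=8

Answer: 9F C6 7F 31 3B 54 AC 48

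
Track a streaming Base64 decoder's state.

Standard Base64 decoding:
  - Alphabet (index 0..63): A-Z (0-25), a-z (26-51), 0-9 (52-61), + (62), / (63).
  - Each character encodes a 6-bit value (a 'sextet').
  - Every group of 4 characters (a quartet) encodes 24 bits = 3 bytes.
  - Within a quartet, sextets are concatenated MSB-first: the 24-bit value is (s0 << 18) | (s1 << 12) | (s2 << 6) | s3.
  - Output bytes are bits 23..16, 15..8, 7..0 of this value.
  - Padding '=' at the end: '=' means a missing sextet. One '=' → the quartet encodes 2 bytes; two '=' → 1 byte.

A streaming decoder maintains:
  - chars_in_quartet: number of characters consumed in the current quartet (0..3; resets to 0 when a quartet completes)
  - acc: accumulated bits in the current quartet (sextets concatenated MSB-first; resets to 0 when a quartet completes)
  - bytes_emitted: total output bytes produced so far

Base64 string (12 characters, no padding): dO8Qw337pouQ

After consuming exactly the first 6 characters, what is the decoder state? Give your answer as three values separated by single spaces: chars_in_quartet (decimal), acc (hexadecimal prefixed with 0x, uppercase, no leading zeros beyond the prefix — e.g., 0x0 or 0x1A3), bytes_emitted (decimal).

Answer: 2 0xC37 3

Derivation:
After char 0 ('d'=29): chars_in_quartet=1 acc=0x1D bytes_emitted=0
After char 1 ('O'=14): chars_in_quartet=2 acc=0x74E bytes_emitted=0
After char 2 ('8'=60): chars_in_quartet=3 acc=0x1D3BC bytes_emitted=0
After char 3 ('Q'=16): chars_in_quartet=4 acc=0x74EF10 -> emit 74 EF 10, reset; bytes_emitted=3
After char 4 ('w'=48): chars_in_quartet=1 acc=0x30 bytes_emitted=3
After char 5 ('3'=55): chars_in_quartet=2 acc=0xC37 bytes_emitted=3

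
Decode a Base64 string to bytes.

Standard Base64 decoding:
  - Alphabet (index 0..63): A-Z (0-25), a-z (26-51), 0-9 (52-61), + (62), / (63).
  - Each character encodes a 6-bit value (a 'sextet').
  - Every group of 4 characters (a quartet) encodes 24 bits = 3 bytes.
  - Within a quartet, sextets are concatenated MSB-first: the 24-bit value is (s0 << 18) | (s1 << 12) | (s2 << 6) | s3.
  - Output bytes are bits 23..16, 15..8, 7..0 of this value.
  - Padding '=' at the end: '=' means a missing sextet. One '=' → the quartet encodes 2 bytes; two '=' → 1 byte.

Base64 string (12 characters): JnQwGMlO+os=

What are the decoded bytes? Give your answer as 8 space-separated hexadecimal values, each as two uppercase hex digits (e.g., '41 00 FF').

After char 0 ('J'=9): chars_in_quartet=1 acc=0x9 bytes_emitted=0
After char 1 ('n'=39): chars_in_quartet=2 acc=0x267 bytes_emitted=0
After char 2 ('Q'=16): chars_in_quartet=3 acc=0x99D0 bytes_emitted=0
After char 3 ('w'=48): chars_in_quartet=4 acc=0x267430 -> emit 26 74 30, reset; bytes_emitted=3
After char 4 ('G'=6): chars_in_quartet=1 acc=0x6 bytes_emitted=3
After char 5 ('M'=12): chars_in_quartet=2 acc=0x18C bytes_emitted=3
After char 6 ('l'=37): chars_in_quartet=3 acc=0x6325 bytes_emitted=3
After char 7 ('O'=14): chars_in_quartet=4 acc=0x18C94E -> emit 18 C9 4E, reset; bytes_emitted=6
After char 8 ('+'=62): chars_in_quartet=1 acc=0x3E bytes_emitted=6
After char 9 ('o'=40): chars_in_quartet=2 acc=0xFA8 bytes_emitted=6
After char 10 ('s'=44): chars_in_quartet=3 acc=0x3EA2C bytes_emitted=6
Padding '=': partial quartet acc=0x3EA2C -> emit FA 8B; bytes_emitted=8

Answer: 26 74 30 18 C9 4E FA 8B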